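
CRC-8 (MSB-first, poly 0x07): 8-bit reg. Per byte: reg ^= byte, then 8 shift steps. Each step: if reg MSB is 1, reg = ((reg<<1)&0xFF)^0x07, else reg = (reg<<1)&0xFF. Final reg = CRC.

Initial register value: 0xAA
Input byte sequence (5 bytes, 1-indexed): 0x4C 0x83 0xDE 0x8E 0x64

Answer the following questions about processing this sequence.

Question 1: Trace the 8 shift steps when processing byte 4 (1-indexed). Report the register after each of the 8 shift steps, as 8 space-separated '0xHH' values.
Answer: 0x47 0x8E 0x1B 0x36 0x6C 0xD8 0xB7 0x69

Derivation:
After byte 1 (0x4C): reg=0xBC
After byte 2 (0x83): reg=0xBD
After byte 3 (0xDE): reg=0x2E
Register before byte 4: 0x2E
After XOR with byte 0x8E: 0xA0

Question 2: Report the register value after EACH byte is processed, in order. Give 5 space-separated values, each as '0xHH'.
0xBC 0xBD 0x2E 0x69 0x23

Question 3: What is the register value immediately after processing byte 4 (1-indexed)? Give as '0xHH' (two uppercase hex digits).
Answer: 0x69

Derivation:
After byte 1 (0x4C): reg=0xBC
After byte 2 (0x83): reg=0xBD
After byte 3 (0xDE): reg=0x2E
After byte 4 (0x8E): reg=0x69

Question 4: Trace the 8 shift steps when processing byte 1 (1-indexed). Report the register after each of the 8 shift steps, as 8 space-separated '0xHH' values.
Register before byte 1: 0xAA
After XOR with byte 0x4C: 0xE6

Answer: 0xCB 0x91 0x25 0x4A 0x94 0x2F 0x5E 0xBC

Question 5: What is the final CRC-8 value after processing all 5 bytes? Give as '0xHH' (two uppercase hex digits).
After byte 1 (0x4C): reg=0xBC
After byte 2 (0x83): reg=0xBD
After byte 3 (0xDE): reg=0x2E
After byte 4 (0x8E): reg=0x69
After byte 5 (0x64): reg=0x23

Answer: 0x23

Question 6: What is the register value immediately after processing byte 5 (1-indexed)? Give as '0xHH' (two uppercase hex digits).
After byte 1 (0x4C): reg=0xBC
After byte 2 (0x83): reg=0xBD
After byte 3 (0xDE): reg=0x2E
After byte 4 (0x8E): reg=0x69
After byte 5 (0x64): reg=0x23

Answer: 0x23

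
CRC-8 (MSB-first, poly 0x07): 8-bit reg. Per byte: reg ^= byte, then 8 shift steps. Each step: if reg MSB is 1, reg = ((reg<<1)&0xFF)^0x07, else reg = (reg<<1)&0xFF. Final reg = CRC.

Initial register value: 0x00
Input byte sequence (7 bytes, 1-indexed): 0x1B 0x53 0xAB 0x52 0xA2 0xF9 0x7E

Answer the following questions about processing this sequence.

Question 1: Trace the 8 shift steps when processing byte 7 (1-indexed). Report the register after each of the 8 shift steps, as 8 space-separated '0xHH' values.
Answer: 0xBF 0x79 0xF2 0xE3 0xC1 0x85 0x0D 0x1A

Derivation:
After byte 1 (0x1B): reg=0x41
After byte 2 (0x53): reg=0x7E
After byte 3 (0xAB): reg=0x25
After byte 4 (0x52): reg=0x42
After byte 5 (0xA2): reg=0xAE
After byte 6 (0xF9): reg=0xA2
Register before byte 7: 0xA2
After XOR with byte 0x7E: 0xDC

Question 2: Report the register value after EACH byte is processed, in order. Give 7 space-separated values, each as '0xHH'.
0x41 0x7E 0x25 0x42 0xAE 0xA2 0x1A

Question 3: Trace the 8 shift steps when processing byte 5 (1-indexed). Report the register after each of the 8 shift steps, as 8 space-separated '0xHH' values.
Answer: 0xC7 0x89 0x15 0x2A 0x54 0xA8 0x57 0xAE

Derivation:
After byte 1 (0x1B): reg=0x41
After byte 2 (0x53): reg=0x7E
After byte 3 (0xAB): reg=0x25
After byte 4 (0x52): reg=0x42
Register before byte 5: 0x42
After XOR with byte 0xA2: 0xE0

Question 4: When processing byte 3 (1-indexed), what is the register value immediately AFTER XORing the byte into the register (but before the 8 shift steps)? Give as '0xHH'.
Answer: 0xD5

Derivation:
Register before byte 3: 0x7E
Byte 3: 0xAB
0x7E XOR 0xAB = 0xD5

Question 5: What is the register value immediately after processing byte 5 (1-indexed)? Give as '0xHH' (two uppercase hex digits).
After byte 1 (0x1B): reg=0x41
After byte 2 (0x53): reg=0x7E
After byte 3 (0xAB): reg=0x25
After byte 4 (0x52): reg=0x42
After byte 5 (0xA2): reg=0xAE

Answer: 0xAE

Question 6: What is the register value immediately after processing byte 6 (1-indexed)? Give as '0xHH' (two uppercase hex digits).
Answer: 0xA2

Derivation:
After byte 1 (0x1B): reg=0x41
After byte 2 (0x53): reg=0x7E
After byte 3 (0xAB): reg=0x25
After byte 4 (0x52): reg=0x42
After byte 5 (0xA2): reg=0xAE
After byte 6 (0xF9): reg=0xA2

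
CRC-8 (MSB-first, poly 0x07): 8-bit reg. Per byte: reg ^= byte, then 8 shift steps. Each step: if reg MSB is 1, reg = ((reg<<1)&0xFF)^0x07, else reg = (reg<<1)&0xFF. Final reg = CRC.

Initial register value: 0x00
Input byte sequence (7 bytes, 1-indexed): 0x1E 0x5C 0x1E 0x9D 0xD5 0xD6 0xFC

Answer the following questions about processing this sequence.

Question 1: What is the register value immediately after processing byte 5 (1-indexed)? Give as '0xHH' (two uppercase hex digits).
After byte 1 (0x1E): reg=0x5A
After byte 2 (0x5C): reg=0x12
After byte 3 (0x1E): reg=0x24
After byte 4 (0x9D): reg=0x26
After byte 5 (0xD5): reg=0xD7

Answer: 0xD7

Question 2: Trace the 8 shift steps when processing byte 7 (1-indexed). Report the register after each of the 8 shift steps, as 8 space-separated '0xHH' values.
Answer: 0xF1 0xE5 0xCD 0x9D 0x3D 0x7A 0xF4 0xEF

Derivation:
After byte 1 (0x1E): reg=0x5A
After byte 2 (0x5C): reg=0x12
After byte 3 (0x1E): reg=0x24
After byte 4 (0x9D): reg=0x26
After byte 5 (0xD5): reg=0xD7
After byte 6 (0xD6): reg=0x07
Register before byte 7: 0x07
After XOR with byte 0xFC: 0xFB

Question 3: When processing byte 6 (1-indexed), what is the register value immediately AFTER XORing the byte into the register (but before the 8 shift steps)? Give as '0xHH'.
Answer: 0x01

Derivation:
Register before byte 6: 0xD7
Byte 6: 0xD6
0xD7 XOR 0xD6 = 0x01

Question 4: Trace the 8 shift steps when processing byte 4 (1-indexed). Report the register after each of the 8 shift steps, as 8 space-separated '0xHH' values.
Answer: 0x75 0xEA 0xD3 0xA1 0x45 0x8A 0x13 0x26

Derivation:
After byte 1 (0x1E): reg=0x5A
After byte 2 (0x5C): reg=0x12
After byte 3 (0x1E): reg=0x24
Register before byte 4: 0x24
After XOR with byte 0x9D: 0xB9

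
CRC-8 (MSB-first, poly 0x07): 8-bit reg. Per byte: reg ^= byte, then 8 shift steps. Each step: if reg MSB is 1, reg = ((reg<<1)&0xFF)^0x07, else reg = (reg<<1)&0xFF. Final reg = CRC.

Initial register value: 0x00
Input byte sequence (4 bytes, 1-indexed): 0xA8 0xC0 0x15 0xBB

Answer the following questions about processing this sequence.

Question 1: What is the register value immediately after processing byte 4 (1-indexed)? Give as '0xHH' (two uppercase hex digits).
Answer: 0xFC

Derivation:
After byte 1 (0xA8): reg=0x51
After byte 2 (0xC0): reg=0xFE
After byte 3 (0x15): reg=0x9F
After byte 4 (0xBB): reg=0xFC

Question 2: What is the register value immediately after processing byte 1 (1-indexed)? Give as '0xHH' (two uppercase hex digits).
Answer: 0x51

Derivation:
After byte 1 (0xA8): reg=0x51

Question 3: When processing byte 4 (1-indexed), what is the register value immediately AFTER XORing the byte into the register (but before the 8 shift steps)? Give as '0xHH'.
Answer: 0x24

Derivation:
Register before byte 4: 0x9F
Byte 4: 0xBB
0x9F XOR 0xBB = 0x24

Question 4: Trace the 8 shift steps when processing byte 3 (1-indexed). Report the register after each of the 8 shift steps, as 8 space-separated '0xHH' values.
After byte 1 (0xA8): reg=0x51
After byte 2 (0xC0): reg=0xFE
Register before byte 3: 0xFE
After XOR with byte 0x15: 0xEB

Answer: 0xD1 0xA5 0x4D 0x9A 0x33 0x66 0xCC 0x9F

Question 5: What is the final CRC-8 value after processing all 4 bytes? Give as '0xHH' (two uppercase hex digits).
After byte 1 (0xA8): reg=0x51
After byte 2 (0xC0): reg=0xFE
After byte 3 (0x15): reg=0x9F
After byte 4 (0xBB): reg=0xFC

Answer: 0xFC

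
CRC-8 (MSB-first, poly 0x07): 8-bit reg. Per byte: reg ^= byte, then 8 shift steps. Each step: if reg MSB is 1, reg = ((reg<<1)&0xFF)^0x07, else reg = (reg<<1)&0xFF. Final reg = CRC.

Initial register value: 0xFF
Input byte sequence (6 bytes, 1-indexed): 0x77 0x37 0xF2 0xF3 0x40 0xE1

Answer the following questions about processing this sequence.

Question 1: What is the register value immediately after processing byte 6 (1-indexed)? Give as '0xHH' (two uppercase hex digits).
After byte 1 (0x77): reg=0xB1
After byte 2 (0x37): reg=0x9B
After byte 3 (0xF2): reg=0x18
After byte 4 (0xF3): reg=0x9F
After byte 5 (0x40): reg=0x13
After byte 6 (0xE1): reg=0xD0

Answer: 0xD0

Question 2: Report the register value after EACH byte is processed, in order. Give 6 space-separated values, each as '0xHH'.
0xB1 0x9B 0x18 0x9F 0x13 0xD0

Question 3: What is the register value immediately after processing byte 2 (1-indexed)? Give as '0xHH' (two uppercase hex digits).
Answer: 0x9B

Derivation:
After byte 1 (0x77): reg=0xB1
After byte 2 (0x37): reg=0x9B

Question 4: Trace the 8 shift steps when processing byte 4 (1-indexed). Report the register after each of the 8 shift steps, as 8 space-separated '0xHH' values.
After byte 1 (0x77): reg=0xB1
After byte 2 (0x37): reg=0x9B
After byte 3 (0xF2): reg=0x18
Register before byte 4: 0x18
After XOR with byte 0xF3: 0xEB

Answer: 0xD1 0xA5 0x4D 0x9A 0x33 0x66 0xCC 0x9F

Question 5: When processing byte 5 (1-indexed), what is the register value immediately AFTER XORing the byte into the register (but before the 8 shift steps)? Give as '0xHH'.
Answer: 0xDF

Derivation:
Register before byte 5: 0x9F
Byte 5: 0x40
0x9F XOR 0x40 = 0xDF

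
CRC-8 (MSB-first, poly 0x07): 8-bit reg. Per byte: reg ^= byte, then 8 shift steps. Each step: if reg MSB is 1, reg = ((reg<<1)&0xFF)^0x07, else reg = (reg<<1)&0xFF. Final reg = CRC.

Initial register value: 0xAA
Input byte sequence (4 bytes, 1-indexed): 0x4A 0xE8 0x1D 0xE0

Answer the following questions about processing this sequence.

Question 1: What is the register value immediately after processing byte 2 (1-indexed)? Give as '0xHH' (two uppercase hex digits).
Answer: 0xD5

Derivation:
After byte 1 (0x4A): reg=0xAE
After byte 2 (0xE8): reg=0xD5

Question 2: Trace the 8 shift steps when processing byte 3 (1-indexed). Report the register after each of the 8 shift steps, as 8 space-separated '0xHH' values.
Answer: 0x97 0x29 0x52 0xA4 0x4F 0x9E 0x3B 0x76

Derivation:
After byte 1 (0x4A): reg=0xAE
After byte 2 (0xE8): reg=0xD5
Register before byte 3: 0xD5
After XOR with byte 0x1D: 0xC8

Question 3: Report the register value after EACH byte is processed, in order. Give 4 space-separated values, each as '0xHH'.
0xAE 0xD5 0x76 0xEB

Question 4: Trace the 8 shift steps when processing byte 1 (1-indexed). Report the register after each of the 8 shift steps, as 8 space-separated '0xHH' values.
Register before byte 1: 0xAA
After XOR with byte 0x4A: 0xE0

Answer: 0xC7 0x89 0x15 0x2A 0x54 0xA8 0x57 0xAE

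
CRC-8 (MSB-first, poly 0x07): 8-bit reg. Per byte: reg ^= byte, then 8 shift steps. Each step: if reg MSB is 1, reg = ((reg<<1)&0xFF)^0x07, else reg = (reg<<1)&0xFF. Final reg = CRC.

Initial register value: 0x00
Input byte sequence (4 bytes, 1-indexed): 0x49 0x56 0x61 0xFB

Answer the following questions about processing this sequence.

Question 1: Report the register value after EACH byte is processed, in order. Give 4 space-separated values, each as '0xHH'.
0xF8 0x43 0xEE 0x6B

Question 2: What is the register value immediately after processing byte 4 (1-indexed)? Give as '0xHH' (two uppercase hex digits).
Answer: 0x6B

Derivation:
After byte 1 (0x49): reg=0xF8
After byte 2 (0x56): reg=0x43
After byte 3 (0x61): reg=0xEE
After byte 4 (0xFB): reg=0x6B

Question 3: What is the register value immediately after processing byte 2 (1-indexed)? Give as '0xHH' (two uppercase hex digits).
Answer: 0x43

Derivation:
After byte 1 (0x49): reg=0xF8
After byte 2 (0x56): reg=0x43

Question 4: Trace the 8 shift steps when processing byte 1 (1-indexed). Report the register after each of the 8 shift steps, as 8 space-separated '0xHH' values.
Answer: 0x92 0x23 0x46 0x8C 0x1F 0x3E 0x7C 0xF8

Derivation:
Register before byte 1: 0x00
After XOR with byte 0x49: 0x49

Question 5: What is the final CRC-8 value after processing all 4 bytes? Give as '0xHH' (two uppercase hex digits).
Answer: 0x6B

Derivation:
After byte 1 (0x49): reg=0xF8
After byte 2 (0x56): reg=0x43
After byte 3 (0x61): reg=0xEE
After byte 4 (0xFB): reg=0x6B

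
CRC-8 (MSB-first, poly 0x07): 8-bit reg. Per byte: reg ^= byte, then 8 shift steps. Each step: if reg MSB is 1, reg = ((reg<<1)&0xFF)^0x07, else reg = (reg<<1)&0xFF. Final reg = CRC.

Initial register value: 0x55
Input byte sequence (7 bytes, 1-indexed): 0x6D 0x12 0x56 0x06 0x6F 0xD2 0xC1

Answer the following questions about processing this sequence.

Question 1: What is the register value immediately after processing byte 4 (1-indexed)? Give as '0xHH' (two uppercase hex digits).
Answer: 0x0D

Derivation:
After byte 1 (0x6D): reg=0xA8
After byte 2 (0x12): reg=0x2F
After byte 3 (0x56): reg=0x68
After byte 4 (0x06): reg=0x0D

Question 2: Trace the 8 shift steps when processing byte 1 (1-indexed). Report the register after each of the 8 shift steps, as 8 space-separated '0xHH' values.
Answer: 0x70 0xE0 0xC7 0x89 0x15 0x2A 0x54 0xA8

Derivation:
Register before byte 1: 0x55
After XOR with byte 0x6D: 0x38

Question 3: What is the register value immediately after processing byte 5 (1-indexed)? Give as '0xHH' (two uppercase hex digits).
Answer: 0x29

Derivation:
After byte 1 (0x6D): reg=0xA8
After byte 2 (0x12): reg=0x2F
After byte 3 (0x56): reg=0x68
After byte 4 (0x06): reg=0x0D
After byte 5 (0x6F): reg=0x29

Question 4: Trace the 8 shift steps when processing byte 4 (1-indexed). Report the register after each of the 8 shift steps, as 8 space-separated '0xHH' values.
After byte 1 (0x6D): reg=0xA8
After byte 2 (0x12): reg=0x2F
After byte 3 (0x56): reg=0x68
Register before byte 4: 0x68
After XOR with byte 0x06: 0x6E

Answer: 0xDC 0xBF 0x79 0xF2 0xE3 0xC1 0x85 0x0D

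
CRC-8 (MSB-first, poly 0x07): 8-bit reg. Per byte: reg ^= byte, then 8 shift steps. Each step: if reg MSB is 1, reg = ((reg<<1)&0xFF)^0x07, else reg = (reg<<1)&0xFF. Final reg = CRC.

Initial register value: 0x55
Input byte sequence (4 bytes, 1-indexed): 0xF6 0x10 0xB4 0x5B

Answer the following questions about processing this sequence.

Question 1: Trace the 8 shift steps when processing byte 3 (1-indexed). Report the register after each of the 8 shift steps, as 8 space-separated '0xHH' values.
After byte 1 (0xF6): reg=0x60
After byte 2 (0x10): reg=0x57
Register before byte 3: 0x57
After XOR with byte 0xB4: 0xE3

Answer: 0xC1 0x85 0x0D 0x1A 0x34 0x68 0xD0 0xA7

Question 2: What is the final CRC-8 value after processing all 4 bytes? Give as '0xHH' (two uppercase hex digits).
After byte 1 (0xF6): reg=0x60
After byte 2 (0x10): reg=0x57
After byte 3 (0xB4): reg=0xA7
After byte 4 (0x5B): reg=0xFA

Answer: 0xFA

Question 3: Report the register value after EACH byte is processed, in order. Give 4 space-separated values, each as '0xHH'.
0x60 0x57 0xA7 0xFA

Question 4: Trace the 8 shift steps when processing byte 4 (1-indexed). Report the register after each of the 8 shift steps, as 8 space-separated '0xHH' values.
After byte 1 (0xF6): reg=0x60
After byte 2 (0x10): reg=0x57
After byte 3 (0xB4): reg=0xA7
Register before byte 4: 0xA7
After XOR with byte 0x5B: 0xFC

Answer: 0xFF 0xF9 0xF5 0xED 0xDD 0xBD 0x7D 0xFA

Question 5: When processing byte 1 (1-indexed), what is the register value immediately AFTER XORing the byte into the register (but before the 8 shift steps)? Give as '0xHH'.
Answer: 0xA3

Derivation:
Register before byte 1: 0x55
Byte 1: 0xF6
0x55 XOR 0xF6 = 0xA3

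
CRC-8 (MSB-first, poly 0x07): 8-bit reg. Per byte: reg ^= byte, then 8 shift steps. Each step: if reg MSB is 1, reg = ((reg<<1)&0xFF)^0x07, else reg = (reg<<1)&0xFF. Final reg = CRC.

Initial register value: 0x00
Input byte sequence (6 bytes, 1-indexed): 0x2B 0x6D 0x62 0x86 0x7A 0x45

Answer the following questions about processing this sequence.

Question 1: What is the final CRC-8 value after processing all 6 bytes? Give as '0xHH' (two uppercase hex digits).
Answer: 0xA4

Derivation:
After byte 1 (0x2B): reg=0xD1
After byte 2 (0x6D): reg=0x3D
After byte 3 (0x62): reg=0x9A
After byte 4 (0x86): reg=0x54
After byte 5 (0x7A): reg=0xCA
After byte 6 (0x45): reg=0xA4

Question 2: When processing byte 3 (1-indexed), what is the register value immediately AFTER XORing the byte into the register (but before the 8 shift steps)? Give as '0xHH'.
Answer: 0x5F

Derivation:
Register before byte 3: 0x3D
Byte 3: 0x62
0x3D XOR 0x62 = 0x5F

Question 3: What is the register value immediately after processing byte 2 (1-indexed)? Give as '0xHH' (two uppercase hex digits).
After byte 1 (0x2B): reg=0xD1
After byte 2 (0x6D): reg=0x3D

Answer: 0x3D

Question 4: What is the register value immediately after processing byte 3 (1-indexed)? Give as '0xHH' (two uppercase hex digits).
Answer: 0x9A

Derivation:
After byte 1 (0x2B): reg=0xD1
After byte 2 (0x6D): reg=0x3D
After byte 3 (0x62): reg=0x9A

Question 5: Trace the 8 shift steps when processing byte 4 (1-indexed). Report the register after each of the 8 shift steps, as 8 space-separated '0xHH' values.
Answer: 0x38 0x70 0xE0 0xC7 0x89 0x15 0x2A 0x54

Derivation:
After byte 1 (0x2B): reg=0xD1
After byte 2 (0x6D): reg=0x3D
After byte 3 (0x62): reg=0x9A
Register before byte 4: 0x9A
After XOR with byte 0x86: 0x1C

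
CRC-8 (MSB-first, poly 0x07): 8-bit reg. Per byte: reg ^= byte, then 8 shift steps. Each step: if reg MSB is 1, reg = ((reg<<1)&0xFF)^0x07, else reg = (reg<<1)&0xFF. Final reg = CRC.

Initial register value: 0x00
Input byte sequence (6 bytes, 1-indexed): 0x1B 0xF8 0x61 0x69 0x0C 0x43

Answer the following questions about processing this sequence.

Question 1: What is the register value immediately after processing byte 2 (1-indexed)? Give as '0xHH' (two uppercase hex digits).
After byte 1 (0x1B): reg=0x41
After byte 2 (0xF8): reg=0x26

Answer: 0x26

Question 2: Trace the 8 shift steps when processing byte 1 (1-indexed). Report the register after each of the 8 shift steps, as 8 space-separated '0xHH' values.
Answer: 0x36 0x6C 0xD8 0xB7 0x69 0xD2 0xA3 0x41

Derivation:
Register before byte 1: 0x00
After XOR with byte 0x1B: 0x1B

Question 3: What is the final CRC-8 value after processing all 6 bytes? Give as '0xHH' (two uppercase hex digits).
After byte 1 (0x1B): reg=0x41
After byte 2 (0xF8): reg=0x26
After byte 3 (0x61): reg=0xD2
After byte 4 (0x69): reg=0x28
After byte 5 (0x0C): reg=0xFC
After byte 6 (0x43): reg=0x34

Answer: 0x34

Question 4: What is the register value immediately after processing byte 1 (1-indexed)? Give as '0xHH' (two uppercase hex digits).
Answer: 0x41

Derivation:
After byte 1 (0x1B): reg=0x41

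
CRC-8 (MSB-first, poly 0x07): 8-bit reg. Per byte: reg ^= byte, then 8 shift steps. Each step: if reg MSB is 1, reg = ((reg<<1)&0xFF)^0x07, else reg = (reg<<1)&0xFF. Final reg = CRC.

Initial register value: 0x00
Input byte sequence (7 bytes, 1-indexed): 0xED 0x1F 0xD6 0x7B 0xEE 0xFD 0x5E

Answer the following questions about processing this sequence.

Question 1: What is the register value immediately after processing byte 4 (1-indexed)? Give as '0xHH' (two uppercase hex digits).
Answer: 0xDD

Derivation:
After byte 1 (0xED): reg=0x8D
After byte 2 (0x1F): reg=0xF7
After byte 3 (0xD6): reg=0xE7
After byte 4 (0x7B): reg=0xDD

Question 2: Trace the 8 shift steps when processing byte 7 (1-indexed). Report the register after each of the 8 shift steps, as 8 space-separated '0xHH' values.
Answer: 0xCA 0x93 0x21 0x42 0x84 0x0F 0x1E 0x3C

Derivation:
After byte 1 (0xED): reg=0x8D
After byte 2 (0x1F): reg=0xF7
After byte 3 (0xD6): reg=0xE7
After byte 4 (0x7B): reg=0xDD
After byte 5 (0xEE): reg=0x99
After byte 6 (0xFD): reg=0x3B
Register before byte 7: 0x3B
After XOR with byte 0x5E: 0x65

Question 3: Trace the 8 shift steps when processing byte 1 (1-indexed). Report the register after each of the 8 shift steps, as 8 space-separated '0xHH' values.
Register before byte 1: 0x00
After XOR with byte 0xED: 0xED

Answer: 0xDD 0xBD 0x7D 0xFA 0xF3 0xE1 0xC5 0x8D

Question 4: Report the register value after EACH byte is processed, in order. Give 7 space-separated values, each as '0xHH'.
0x8D 0xF7 0xE7 0xDD 0x99 0x3B 0x3C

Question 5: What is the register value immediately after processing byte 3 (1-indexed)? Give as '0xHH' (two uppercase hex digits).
Answer: 0xE7

Derivation:
After byte 1 (0xED): reg=0x8D
After byte 2 (0x1F): reg=0xF7
After byte 3 (0xD6): reg=0xE7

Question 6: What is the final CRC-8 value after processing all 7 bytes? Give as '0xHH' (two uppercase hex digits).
Answer: 0x3C

Derivation:
After byte 1 (0xED): reg=0x8D
After byte 2 (0x1F): reg=0xF7
After byte 3 (0xD6): reg=0xE7
After byte 4 (0x7B): reg=0xDD
After byte 5 (0xEE): reg=0x99
After byte 6 (0xFD): reg=0x3B
After byte 7 (0x5E): reg=0x3C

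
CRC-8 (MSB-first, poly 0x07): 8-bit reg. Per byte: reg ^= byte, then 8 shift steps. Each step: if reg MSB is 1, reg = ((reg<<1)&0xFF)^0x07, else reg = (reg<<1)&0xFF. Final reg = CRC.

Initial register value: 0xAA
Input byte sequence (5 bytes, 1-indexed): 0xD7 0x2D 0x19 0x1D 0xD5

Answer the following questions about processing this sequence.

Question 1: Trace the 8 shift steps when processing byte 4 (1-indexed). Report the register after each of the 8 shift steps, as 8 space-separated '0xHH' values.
After byte 1 (0xD7): reg=0x74
After byte 2 (0x2D): reg=0x88
After byte 3 (0x19): reg=0xFE
Register before byte 4: 0xFE
After XOR with byte 0x1D: 0xE3

Answer: 0xC1 0x85 0x0D 0x1A 0x34 0x68 0xD0 0xA7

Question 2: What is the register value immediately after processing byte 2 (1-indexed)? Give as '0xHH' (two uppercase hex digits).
After byte 1 (0xD7): reg=0x74
After byte 2 (0x2D): reg=0x88

Answer: 0x88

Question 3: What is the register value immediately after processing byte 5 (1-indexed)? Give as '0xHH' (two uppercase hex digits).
Answer: 0x59

Derivation:
After byte 1 (0xD7): reg=0x74
After byte 2 (0x2D): reg=0x88
After byte 3 (0x19): reg=0xFE
After byte 4 (0x1D): reg=0xA7
After byte 5 (0xD5): reg=0x59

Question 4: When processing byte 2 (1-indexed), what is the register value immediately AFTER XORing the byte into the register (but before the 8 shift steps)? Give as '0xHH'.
Answer: 0x59

Derivation:
Register before byte 2: 0x74
Byte 2: 0x2D
0x74 XOR 0x2D = 0x59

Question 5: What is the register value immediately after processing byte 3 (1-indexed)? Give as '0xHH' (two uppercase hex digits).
Answer: 0xFE

Derivation:
After byte 1 (0xD7): reg=0x74
After byte 2 (0x2D): reg=0x88
After byte 3 (0x19): reg=0xFE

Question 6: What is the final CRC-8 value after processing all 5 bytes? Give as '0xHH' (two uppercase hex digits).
After byte 1 (0xD7): reg=0x74
After byte 2 (0x2D): reg=0x88
After byte 3 (0x19): reg=0xFE
After byte 4 (0x1D): reg=0xA7
After byte 5 (0xD5): reg=0x59

Answer: 0x59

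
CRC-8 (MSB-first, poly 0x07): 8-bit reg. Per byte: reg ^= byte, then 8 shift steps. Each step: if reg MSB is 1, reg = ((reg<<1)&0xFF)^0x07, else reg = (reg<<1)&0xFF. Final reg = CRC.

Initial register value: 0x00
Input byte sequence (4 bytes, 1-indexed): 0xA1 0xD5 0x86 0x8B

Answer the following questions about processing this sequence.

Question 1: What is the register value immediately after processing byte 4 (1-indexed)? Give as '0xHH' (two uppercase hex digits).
Answer: 0x76

Derivation:
After byte 1 (0xA1): reg=0x6E
After byte 2 (0xD5): reg=0x28
After byte 3 (0x86): reg=0x43
After byte 4 (0x8B): reg=0x76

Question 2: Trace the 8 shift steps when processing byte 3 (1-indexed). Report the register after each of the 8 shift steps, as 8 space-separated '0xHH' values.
Answer: 0x5B 0xB6 0x6B 0xD6 0xAB 0x51 0xA2 0x43

Derivation:
After byte 1 (0xA1): reg=0x6E
After byte 2 (0xD5): reg=0x28
Register before byte 3: 0x28
After XOR with byte 0x86: 0xAE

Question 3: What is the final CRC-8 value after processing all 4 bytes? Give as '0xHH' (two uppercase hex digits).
Answer: 0x76

Derivation:
After byte 1 (0xA1): reg=0x6E
After byte 2 (0xD5): reg=0x28
After byte 3 (0x86): reg=0x43
After byte 4 (0x8B): reg=0x76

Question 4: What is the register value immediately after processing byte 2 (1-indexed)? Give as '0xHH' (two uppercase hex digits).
Answer: 0x28

Derivation:
After byte 1 (0xA1): reg=0x6E
After byte 2 (0xD5): reg=0x28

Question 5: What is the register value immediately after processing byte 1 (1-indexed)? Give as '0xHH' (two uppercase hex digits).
After byte 1 (0xA1): reg=0x6E

Answer: 0x6E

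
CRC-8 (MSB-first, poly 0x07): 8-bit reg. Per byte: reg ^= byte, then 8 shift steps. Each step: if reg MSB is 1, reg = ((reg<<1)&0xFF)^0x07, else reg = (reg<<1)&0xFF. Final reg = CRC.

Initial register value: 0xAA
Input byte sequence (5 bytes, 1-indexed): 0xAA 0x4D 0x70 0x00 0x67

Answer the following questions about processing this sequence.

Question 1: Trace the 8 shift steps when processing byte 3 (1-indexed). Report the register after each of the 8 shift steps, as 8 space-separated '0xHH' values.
After byte 1 (0xAA): reg=0x00
After byte 2 (0x4D): reg=0xE4
Register before byte 3: 0xE4
After XOR with byte 0x70: 0x94

Answer: 0x2F 0x5E 0xBC 0x7F 0xFE 0xFB 0xF1 0xE5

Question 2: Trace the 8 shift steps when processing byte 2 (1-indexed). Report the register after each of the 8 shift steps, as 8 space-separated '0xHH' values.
After byte 1 (0xAA): reg=0x00
Register before byte 2: 0x00
After XOR with byte 0x4D: 0x4D

Answer: 0x9A 0x33 0x66 0xCC 0x9F 0x39 0x72 0xE4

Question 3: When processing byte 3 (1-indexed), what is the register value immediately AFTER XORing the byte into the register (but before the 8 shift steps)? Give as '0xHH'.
Answer: 0x94

Derivation:
Register before byte 3: 0xE4
Byte 3: 0x70
0xE4 XOR 0x70 = 0x94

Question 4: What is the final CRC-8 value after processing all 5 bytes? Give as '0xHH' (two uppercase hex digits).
After byte 1 (0xAA): reg=0x00
After byte 2 (0x4D): reg=0xE4
After byte 3 (0x70): reg=0xE5
After byte 4 (0x00): reg=0xB5
After byte 5 (0x67): reg=0x30

Answer: 0x30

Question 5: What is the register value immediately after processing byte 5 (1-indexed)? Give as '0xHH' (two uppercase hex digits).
Answer: 0x30

Derivation:
After byte 1 (0xAA): reg=0x00
After byte 2 (0x4D): reg=0xE4
After byte 3 (0x70): reg=0xE5
After byte 4 (0x00): reg=0xB5
After byte 5 (0x67): reg=0x30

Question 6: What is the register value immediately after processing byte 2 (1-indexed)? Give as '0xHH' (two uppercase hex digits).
Answer: 0xE4

Derivation:
After byte 1 (0xAA): reg=0x00
After byte 2 (0x4D): reg=0xE4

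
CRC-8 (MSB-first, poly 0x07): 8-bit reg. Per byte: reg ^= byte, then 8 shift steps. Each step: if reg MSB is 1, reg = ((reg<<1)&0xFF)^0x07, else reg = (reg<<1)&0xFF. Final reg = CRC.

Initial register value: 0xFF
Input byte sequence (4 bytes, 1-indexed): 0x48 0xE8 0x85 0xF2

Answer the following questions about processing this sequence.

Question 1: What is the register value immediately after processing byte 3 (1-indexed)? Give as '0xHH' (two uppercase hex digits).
After byte 1 (0x48): reg=0x0C
After byte 2 (0xE8): reg=0xB2
After byte 3 (0x85): reg=0x85

Answer: 0x85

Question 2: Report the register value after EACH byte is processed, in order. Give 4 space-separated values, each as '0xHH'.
0x0C 0xB2 0x85 0x42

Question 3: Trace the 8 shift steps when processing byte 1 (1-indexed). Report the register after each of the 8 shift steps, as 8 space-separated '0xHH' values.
Answer: 0x69 0xD2 0xA3 0x41 0x82 0x03 0x06 0x0C

Derivation:
Register before byte 1: 0xFF
After XOR with byte 0x48: 0xB7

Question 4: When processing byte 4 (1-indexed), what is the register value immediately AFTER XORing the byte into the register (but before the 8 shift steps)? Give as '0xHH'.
Answer: 0x77

Derivation:
Register before byte 4: 0x85
Byte 4: 0xF2
0x85 XOR 0xF2 = 0x77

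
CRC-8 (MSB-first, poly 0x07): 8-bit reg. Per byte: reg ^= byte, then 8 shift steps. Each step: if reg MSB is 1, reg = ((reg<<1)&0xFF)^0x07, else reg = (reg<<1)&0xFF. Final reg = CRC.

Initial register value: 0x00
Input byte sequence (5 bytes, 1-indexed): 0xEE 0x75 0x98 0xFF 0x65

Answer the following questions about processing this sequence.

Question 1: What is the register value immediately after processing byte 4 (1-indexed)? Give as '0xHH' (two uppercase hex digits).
Answer: 0xBD

Derivation:
After byte 1 (0xEE): reg=0x84
After byte 2 (0x75): reg=0xD9
After byte 3 (0x98): reg=0xC0
After byte 4 (0xFF): reg=0xBD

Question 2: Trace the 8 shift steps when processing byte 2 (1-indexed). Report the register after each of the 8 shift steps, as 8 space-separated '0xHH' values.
After byte 1 (0xEE): reg=0x84
Register before byte 2: 0x84
After XOR with byte 0x75: 0xF1

Answer: 0xE5 0xCD 0x9D 0x3D 0x7A 0xF4 0xEF 0xD9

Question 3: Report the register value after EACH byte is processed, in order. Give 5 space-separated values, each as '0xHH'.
0x84 0xD9 0xC0 0xBD 0x06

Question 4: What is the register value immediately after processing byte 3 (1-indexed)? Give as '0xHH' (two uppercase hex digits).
After byte 1 (0xEE): reg=0x84
After byte 2 (0x75): reg=0xD9
After byte 3 (0x98): reg=0xC0

Answer: 0xC0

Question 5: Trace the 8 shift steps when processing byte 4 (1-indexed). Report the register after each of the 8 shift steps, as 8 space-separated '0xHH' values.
Answer: 0x7E 0xFC 0xFF 0xF9 0xF5 0xED 0xDD 0xBD

Derivation:
After byte 1 (0xEE): reg=0x84
After byte 2 (0x75): reg=0xD9
After byte 3 (0x98): reg=0xC0
Register before byte 4: 0xC0
After XOR with byte 0xFF: 0x3F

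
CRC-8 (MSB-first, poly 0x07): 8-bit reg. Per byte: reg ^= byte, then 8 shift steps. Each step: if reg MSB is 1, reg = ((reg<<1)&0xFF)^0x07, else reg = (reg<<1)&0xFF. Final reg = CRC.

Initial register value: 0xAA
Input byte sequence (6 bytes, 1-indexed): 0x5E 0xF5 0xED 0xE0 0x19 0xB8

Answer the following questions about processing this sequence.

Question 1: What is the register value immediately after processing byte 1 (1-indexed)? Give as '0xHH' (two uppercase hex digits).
After byte 1 (0x5E): reg=0xC2

Answer: 0xC2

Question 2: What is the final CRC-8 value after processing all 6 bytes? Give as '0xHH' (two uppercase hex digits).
Answer: 0xE0

Derivation:
After byte 1 (0x5E): reg=0xC2
After byte 2 (0xF5): reg=0x85
After byte 3 (0xED): reg=0x1F
After byte 4 (0xE0): reg=0xF3
After byte 5 (0x19): reg=0x98
After byte 6 (0xB8): reg=0xE0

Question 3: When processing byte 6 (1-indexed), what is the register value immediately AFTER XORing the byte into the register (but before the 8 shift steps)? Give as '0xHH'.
Register before byte 6: 0x98
Byte 6: 0xB8
0x98 XOR 0xB8 = 0x20

Answer: 0x20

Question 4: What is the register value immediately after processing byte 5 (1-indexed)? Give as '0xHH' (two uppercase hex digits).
After byte 1 (0x5E): reg=0xC2
After byte 2 (0xF5): reg=0x85
After byte 3 (0xED): reg=0x1F
After byte 4 (0xE0): reg=0xF3
After byte 5 (0x19): reg=0x98

Answer: 0x98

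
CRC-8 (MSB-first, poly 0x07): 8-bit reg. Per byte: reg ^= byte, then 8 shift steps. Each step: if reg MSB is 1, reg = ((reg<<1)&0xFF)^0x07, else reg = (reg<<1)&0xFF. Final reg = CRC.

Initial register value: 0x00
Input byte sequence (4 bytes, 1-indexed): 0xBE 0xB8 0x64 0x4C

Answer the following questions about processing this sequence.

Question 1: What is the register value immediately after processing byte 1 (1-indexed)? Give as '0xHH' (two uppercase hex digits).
After byte 1 (0xBE): reg=0x33

Answer: 0x33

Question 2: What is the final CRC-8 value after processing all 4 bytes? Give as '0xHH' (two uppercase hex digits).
After byte 1 (0xBE): reg=0x33
After byte 2 (0xB8): reg=0xB8
After byte 3 (0x64): reg=0x1A
After byte 4 (0x4C): reg=0xA5

Answer: 0xA5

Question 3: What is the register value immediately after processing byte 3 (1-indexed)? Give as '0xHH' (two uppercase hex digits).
Answer: 0x1A

Derivation:
After byte 1 (0xBE): reg=0x33
After byte 2 (0xB8): reg=0xB8
After byte 3 (0x64): reg=0x1A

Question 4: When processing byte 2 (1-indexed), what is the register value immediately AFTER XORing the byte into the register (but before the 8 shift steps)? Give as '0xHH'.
Answer: 0x8B

Derivation:
Register before byte 2: 0x33
Byte 2: 0xB8
0x33 XOR 0xB8 = 0x8B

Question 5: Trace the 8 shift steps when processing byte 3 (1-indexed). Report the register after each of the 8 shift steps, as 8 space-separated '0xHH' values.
Answer: 0xBF 0x79 0xF2 0xE3 0xC1 0x85 0x0D 0x1A

Derivation:
After byte 1 (0xBE): reg=0x33
After byte 2 (0xB8): reg=0xB8
Register before byte 3: 0xB8
After XOR with byte 0x64: 0xDC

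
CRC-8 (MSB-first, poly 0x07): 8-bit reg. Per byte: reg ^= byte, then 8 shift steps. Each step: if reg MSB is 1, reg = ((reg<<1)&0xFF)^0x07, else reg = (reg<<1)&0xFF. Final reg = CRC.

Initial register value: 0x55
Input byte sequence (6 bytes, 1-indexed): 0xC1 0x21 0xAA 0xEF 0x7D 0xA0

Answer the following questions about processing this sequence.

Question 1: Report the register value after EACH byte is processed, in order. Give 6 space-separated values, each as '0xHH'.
0xE5 0x52 0xE6 0x3F 0xC9 0x18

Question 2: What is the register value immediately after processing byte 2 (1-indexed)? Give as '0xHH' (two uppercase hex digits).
After byte 1 (0xC1): reg=0xE5
After byte 2 (0x21): reg=0x52

Answer: 0x52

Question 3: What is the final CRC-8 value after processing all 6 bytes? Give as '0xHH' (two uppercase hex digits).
Answer: 0x18

Derivation:
After byte 1 (0xC1): reg=0xE5
After byte 2 (0x21): reg=0x52
After byte 3 (0xAA): reg=0xE6
After byte 4 (0xEF): reg=0x3F
After byte 5 (0x7D): reg=0xC9
After byte 6 (0xA0): reg=0x18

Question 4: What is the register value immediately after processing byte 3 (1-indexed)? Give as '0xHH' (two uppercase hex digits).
After byte 1 (0xC1): reg=0xE5
After byte 2 (0x21): reg=0x52
After byte 3 (0xAA): reg=0xE6

Answer: 0xE6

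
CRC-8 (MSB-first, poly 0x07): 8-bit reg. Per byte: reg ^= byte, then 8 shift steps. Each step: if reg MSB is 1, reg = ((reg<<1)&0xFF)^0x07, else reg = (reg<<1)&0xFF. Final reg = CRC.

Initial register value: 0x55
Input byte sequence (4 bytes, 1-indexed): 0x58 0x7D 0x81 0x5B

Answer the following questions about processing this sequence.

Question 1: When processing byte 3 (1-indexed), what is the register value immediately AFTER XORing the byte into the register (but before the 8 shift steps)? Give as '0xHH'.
Answer: 0x1C

Derivation:
Register before byte 3: 0x9D
Byte 3: 0x81
0x9D XOR 0x81 = 0x1C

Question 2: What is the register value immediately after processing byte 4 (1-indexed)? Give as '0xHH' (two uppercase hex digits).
Answer: 0x2D

Derivation:
After byte 1 (0x58): reg=0x23
After byte 2 (0x7D): reg=0x9D
After byte 3 (0x81): reg=0x54
After byte 4 (0x5B): reg=0x2D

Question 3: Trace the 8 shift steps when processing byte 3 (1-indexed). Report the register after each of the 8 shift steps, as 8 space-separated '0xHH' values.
After byte 1 (0x58): reg=0x23
After byte 2 (0x7D): reg=0x9D
Register before byte 3: 0x9D
After XOR with byte 0x81: 0x1C

Answer: 0x38 0x70 0xE0 0xC7 0x89 0x15 0x2A 0x54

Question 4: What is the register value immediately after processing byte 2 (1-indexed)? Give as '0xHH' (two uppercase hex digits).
After byte 1 (0x58): reg=0x23
After byte 2 (0x7D): reg=0x9D

Answer: 0x9D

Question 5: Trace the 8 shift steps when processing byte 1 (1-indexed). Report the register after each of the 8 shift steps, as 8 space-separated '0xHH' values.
Answer: 0x1A 0x34 0x68 0xD0 0xA7 0x49 0x92 0x23

Derivation:
Register before byte 1: 0x55
After XOR with byte 0x58: 0x0D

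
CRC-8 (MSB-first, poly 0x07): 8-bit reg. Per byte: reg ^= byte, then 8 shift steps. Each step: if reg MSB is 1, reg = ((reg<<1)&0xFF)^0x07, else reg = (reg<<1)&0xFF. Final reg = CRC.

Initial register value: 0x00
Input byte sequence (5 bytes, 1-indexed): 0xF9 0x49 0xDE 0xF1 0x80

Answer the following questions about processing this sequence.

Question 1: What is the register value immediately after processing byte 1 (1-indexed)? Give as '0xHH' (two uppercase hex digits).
After byte 1 (0xF9): reg=0xE1

Answer: 0xE1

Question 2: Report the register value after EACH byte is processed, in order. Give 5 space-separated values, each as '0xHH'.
0xE1 0x51 0xA4 0xAC 0xC4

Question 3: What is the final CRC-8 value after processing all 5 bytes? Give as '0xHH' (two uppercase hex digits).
Answer: 0xC4

Derivation:
After byte 1 (0xF9): reg=0xE1
After byte 2 (0x49): reg=0x51
After byte 3 (0xDE): reg=0xA4
After byte 4 (0xF1): reg=0xAC
After byte 5 (0x80): reg=0xC4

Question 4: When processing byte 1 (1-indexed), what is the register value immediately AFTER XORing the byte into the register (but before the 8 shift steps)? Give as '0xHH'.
Register before byte 1: 0x00
Byte 1: 0xF9
0x00 XOR 0xF9 = 0xF9

Answer: 0xF9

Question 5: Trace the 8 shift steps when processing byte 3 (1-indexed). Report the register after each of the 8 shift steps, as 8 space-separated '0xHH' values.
After byte 1 (0xF9): reg=0xE1
After byte 2 (0x49): reg=0x51
Register before byte 3: 0x51
After XOR with byte 0xDE: 0x8F

Answer: 0x19 0x32 0x64 0xC8 0x97 0x29 0x52 0xA4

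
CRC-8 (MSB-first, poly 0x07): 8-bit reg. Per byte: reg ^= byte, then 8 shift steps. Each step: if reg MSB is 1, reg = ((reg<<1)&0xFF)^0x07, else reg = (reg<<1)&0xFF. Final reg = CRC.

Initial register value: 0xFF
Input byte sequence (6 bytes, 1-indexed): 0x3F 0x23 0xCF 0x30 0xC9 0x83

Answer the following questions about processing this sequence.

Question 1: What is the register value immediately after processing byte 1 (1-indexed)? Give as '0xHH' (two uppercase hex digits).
Answer: 0x4E

Derivation:
After byte 1 (0x3F): reg=0x4E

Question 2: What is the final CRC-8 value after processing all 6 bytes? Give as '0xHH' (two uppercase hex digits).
After byte 1 (0x3F): reg=0x4E
After byte 2 (0x23): reg=0x04
After byte 3 (0xCF): reg=0x7F
After byte 4 (0x30): reg=0xEA
After byte 5 (0xC9): reg=0xE9
After byte 6 (0x83): reg=0x11

Answer: 0x11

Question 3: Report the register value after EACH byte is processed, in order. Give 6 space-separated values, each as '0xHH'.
0x4E 0x04 0x7F 0xEA 0xE9 0x11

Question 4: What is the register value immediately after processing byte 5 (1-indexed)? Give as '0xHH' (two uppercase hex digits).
Answer: 0xE9

Derivation:
After byte 1 (0x3F): reg=0x4E
After byte 2 (0x23): reg=0x04
After byte 3 (0xCF): reg=0x7F
After byte 4 (0x30): reg=0xEA
After byte 5 (0xC9): reg=0xE9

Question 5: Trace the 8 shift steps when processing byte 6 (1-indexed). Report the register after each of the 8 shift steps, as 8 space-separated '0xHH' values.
Answer: 0xD4 0xAF 0x59 0xB2 0x63 0xC6 0x8B 0x11

Derivation:
After byte 1 (0x3F): reg=0x4E
After byte 2 (0x23): reg=0x04
After byte 3 (0xCF): reg=0x7F
After byte 4 (0x30): reg=0xEA
After byte 5 (0xC9): reg=0xE9
Register before byte 6: 0xE9
After XOR with byte 0x83: 0x6A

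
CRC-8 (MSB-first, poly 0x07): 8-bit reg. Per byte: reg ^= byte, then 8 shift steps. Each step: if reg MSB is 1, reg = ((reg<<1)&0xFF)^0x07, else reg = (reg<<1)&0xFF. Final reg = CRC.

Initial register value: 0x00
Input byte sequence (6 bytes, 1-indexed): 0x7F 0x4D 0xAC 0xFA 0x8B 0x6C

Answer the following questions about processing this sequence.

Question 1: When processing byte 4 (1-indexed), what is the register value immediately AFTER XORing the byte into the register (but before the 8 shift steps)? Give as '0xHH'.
Register before byte 4: 0xDF
Byte 4: 0xFA
0xDF XOR 0xFA = 0x25

Answer: 0x25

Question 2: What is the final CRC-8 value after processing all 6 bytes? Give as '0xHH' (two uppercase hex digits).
After byte 1 (0x7F): reg=0x7A
After byte 2 (0x4D): reg=0x85
After byte 3 (0xAC): reg=0xDF
After byte 4 (0xFA): reg=0xFB
After byte 5 (0x8B): reg=0x57
After byte 6 (0x6C): reg=0xA1

Answer: 0xA1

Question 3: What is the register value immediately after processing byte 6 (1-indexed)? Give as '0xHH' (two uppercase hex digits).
Answer: 0xA1

Derivation:
After byte 1 (0x7F): reg=0x7A
After byte 2 (0x4D): reg=0x85
After byte 3 (0xAC): reg=0xDF
After byte 4 (0xFA): reg=0xFB
After byte 5 (0x8B): reg=0x57
After byte 6 (0x6C): reg=0xA1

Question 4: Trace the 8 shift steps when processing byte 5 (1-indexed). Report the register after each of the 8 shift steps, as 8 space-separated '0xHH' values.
After byte 1 (0x7F): reg=0x7A
After byte 2 (0x4D): reg=0x85
After byte 3 (0xAC): reg=0xDF
After byte 4 (0xFA): reg=0xFB
Register before byte 5: 0xFB
After XOR with byte 0x8B: 0x70

Answer: 0xE0 0xC7 0x89 0x15 0x2A 0x54 0xA8 0x57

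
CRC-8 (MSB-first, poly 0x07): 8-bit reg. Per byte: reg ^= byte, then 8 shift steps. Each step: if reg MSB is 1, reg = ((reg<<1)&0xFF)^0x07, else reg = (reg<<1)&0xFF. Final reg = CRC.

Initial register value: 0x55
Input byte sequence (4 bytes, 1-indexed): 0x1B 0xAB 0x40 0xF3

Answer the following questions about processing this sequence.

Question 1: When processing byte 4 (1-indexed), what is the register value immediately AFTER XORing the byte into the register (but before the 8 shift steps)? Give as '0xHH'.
Answer: 0x11

Derivation:
Register before byte 4: 0xE2
Byte 4: 0xF3
0xE2 XOR 0xF3 = 0x11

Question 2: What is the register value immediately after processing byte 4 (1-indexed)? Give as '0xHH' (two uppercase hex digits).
Answer: 0x77

Derivation:
After byte 1 (0x1B): reg=0xED
After byte 2 (0xAB): reg=0xD5
After byte 3 (0x40): reg=0xE2
After byte 4 (0xF3): reg=0x77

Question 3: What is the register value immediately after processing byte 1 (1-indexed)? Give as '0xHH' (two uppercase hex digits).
After byte 1 (0x1B): reg=0xED

Answer: 0xED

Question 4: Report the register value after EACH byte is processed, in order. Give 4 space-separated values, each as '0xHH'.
0xED 0xD5 0xE2 0x77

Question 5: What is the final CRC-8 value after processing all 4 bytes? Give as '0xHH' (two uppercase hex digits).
After byte 1 (0x1B): reg=0xED
After byte 2 (0xAB): reg=0xD5
After byte 3 (0x40): reg=0xE2
After byte 4 (0xF3): reg=0x77

Answer: 0x77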